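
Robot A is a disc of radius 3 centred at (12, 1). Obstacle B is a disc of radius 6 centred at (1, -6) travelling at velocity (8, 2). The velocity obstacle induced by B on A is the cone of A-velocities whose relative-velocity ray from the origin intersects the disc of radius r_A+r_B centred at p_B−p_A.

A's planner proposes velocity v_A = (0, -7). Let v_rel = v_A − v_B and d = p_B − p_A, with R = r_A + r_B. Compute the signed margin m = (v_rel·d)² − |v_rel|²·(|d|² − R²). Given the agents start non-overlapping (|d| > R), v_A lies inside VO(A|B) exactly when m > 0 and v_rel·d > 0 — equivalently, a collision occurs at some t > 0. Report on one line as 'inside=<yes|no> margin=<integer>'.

d = (-11, -7),  |d|² = 170;  R = 3+6 = 9,  c = 170−9² = 89
v_rel = (-8, -9),  |v_rel|² = 145;  v_rel·d = (-8)·(-11) + (-9)·(-7) = 151
145·t² − 302·t + 89 = 0  ⇒  m = 151² − 145·89 = 9896
m = 9896 > 0,  v_rel·d = 151 > 0  ⇒  inside

inside=yes margin=9896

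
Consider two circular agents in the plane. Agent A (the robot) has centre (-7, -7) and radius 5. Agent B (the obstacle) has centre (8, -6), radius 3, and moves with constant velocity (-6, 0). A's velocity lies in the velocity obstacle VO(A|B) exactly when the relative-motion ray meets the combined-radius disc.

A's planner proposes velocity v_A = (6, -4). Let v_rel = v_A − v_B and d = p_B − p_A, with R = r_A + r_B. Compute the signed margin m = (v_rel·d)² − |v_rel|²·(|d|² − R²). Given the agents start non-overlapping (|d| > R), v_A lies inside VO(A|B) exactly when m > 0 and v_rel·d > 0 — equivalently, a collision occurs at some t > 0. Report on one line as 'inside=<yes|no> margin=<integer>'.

d = (15, 1),  |d|² = 226;  R = 5+3 = 8,  c = 226−8² = 162
v_rel = (12, -4),  |v_rel|² = 160;  v_rel·d = (12)·(15) + (-4)·(1) = 176
160·t² − 352·t + 162 = 0  ⇒  m = 176² − 160·162 = 5056
m = 5056 > 0,  v_rel·d = 176 > 0  ⇒  inside

inside=yes margin=5056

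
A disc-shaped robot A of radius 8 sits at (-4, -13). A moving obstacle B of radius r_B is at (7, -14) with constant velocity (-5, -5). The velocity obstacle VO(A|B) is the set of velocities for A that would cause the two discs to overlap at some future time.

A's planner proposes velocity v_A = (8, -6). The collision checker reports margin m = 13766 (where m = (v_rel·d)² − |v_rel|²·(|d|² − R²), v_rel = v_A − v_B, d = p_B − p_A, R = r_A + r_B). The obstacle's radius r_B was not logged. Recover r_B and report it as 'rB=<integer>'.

m = 13766
d = (11, -1);  v_rel = (13, -1),  |v_rel|² = 170
v_rel×d = (13)·(-1) − (-1)·(11) = -2
since m = R²·170 − (-2)²:  R² = (4 + 13766) / 170 = 81
R = √81 = 9  ⇒  r_B = 9 − 8 = 1

rB=1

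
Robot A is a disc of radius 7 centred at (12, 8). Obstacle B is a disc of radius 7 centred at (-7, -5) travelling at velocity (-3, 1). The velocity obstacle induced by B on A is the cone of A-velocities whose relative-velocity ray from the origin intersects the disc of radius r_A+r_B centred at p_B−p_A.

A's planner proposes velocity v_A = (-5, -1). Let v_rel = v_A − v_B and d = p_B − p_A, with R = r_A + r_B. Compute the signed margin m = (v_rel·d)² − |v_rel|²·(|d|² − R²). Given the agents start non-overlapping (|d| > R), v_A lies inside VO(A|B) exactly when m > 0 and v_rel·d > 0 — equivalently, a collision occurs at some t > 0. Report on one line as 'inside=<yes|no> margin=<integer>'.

d = (-19, -13),  |d|² = 530;  R = 7+7 = 14,  c = 530−14² = 334
v_rel = (-2, -2),  |v_rel|² = 8;  v_rel·d = (-2)·(-19) + (-2)·(-13) = 64
8·t² − 128·t + 334 = 0  ⇒  m = 64² − 8·334 = 1424
m = 1424 > 0,  v_rel·d = 64 > 0  ⇒  inside

inside=yes margin=1424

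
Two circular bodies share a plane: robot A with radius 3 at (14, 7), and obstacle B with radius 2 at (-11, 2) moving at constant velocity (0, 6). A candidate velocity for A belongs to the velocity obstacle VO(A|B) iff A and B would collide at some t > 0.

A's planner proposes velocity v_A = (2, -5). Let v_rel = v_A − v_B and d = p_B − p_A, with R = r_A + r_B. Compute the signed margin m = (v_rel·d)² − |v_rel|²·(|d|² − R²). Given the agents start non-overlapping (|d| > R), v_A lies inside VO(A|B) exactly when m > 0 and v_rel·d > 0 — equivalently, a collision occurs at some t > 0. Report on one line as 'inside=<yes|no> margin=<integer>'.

d = (-25, -5),  |d|² = 650;  R = 3+2 = 5,  c = 650−5² = 625
v_rel = (2, -11),  |v_rel|² = 125;  v_rel·d = (2)·(-25) + (-11)·(-5) = 5
125·t² − 10·t + 625 = 0  ⇒  m = 5² − 125·625 = -78100
m = -78100 < 0,  v_rel·d = 5 > 0  ⇒  outside

inside=no margin=-78100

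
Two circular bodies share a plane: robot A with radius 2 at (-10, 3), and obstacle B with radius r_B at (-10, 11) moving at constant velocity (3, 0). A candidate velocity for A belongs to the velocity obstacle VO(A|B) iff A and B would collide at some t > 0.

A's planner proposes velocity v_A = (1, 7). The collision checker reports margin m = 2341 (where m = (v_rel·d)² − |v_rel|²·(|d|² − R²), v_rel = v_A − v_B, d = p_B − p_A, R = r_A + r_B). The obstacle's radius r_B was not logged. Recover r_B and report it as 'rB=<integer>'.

m = 2341
d = (0, 8);  v_rel = (-2, 7),  |v_rel|² = 53
v_rel×d = (-2)·(8) − (7)·(0) = -16
since m = R²·53 − (-16)²:  R² = (256 + 2341) / 53 = 49
R = √49 = 7  ⇒  r_B = 7 − 2 = 5

rB=5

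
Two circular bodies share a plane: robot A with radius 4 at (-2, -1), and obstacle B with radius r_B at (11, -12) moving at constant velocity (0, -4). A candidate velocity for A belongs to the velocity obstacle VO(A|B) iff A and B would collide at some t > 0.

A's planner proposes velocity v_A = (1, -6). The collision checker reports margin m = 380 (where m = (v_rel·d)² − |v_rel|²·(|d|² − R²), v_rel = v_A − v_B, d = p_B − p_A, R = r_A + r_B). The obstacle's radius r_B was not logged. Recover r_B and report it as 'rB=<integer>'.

m = 380
d = (13, -11);  v_rel = (1, -2),  |v_rel|² = 5
v_rel×d = (1)·(-11) − (-2)·(13) = 15
since m = R²·5 − 15²:  R² = (225 + 380) / 5 = 121
R = √121 = 11  ⇒  r_B = 11 − 4 = 7

rB=7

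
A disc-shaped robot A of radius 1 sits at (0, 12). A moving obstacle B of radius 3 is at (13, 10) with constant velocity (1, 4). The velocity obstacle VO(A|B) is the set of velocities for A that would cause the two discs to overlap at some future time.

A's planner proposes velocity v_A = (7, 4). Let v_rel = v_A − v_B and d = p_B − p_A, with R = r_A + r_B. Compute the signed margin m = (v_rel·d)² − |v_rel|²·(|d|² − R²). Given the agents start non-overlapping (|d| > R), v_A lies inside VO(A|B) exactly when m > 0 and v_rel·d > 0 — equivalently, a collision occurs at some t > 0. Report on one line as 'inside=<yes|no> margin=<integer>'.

d = (13, -2),  |d|² = 173;  R = 1+3 = 4,  c = 173−4² = 157
v_rel = (6, 0),  |v_rel|² = 36;  v_rel·d = (6)·(13) + (0)·(-2) = 78
36·t² − 156·t + 157 = 0  ⇒  m = 78² − 36·157 = 432
m = 432 > 0,  v_rel·d = 78 > 0  ⇒  inside

inside=yes margin=432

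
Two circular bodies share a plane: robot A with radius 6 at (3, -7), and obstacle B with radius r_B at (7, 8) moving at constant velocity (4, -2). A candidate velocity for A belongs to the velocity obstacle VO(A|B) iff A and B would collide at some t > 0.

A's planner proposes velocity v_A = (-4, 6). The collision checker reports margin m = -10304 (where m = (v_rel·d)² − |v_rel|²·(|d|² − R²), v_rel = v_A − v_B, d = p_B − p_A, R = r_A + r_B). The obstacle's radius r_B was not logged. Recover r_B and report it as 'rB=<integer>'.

m = -10304
d = (4, 15);  v_rel = (-8, 8),  |v_rel|² = 128
v_rel×d = (-8)·(15) − (8)·(4) = -152
since m = R²·128 − (-152)²:  R² = (23104 + -10304) / 128 = 100
R = √100 = 10  ⇒  r_B = 10 − 6 = 4

rB=4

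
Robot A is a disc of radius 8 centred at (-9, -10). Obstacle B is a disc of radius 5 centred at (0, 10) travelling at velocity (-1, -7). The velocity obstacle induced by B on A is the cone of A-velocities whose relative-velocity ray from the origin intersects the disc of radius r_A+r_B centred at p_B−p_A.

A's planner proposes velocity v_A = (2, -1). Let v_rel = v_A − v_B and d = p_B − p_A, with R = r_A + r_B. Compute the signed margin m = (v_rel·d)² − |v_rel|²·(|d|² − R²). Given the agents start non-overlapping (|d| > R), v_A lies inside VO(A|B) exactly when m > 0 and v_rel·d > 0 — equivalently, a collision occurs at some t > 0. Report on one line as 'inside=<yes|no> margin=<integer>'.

d = (9, 20),  |d|² = 481;  R = 8+5 = 13,  c = 481−13² = 312
v_rel = (3, 6),  |v_rel|² = 45;  v_rel·d = (3)·(9) + (6)·(20) = 147
45·t² − 294·t + 312 = 0  ⇒  m = 147² − 45·312 = 7569
m = 7569 > 0,  v_rel·d = 147 > 0  ⇒  inside

inside=yes margin=7569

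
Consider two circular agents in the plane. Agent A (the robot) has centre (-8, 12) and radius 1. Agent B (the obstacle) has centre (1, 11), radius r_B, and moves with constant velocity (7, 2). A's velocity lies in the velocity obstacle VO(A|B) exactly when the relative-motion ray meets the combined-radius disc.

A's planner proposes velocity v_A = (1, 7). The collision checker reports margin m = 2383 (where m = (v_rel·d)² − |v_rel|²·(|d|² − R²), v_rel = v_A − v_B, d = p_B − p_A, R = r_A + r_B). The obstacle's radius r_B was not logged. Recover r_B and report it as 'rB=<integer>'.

m = 2383
d = (9, -1);  v_rel = (-6, 5),  |v_rel|² = 61
v_rel×d = (-6)·(-1) − (5)·(9) = -39
since m = R²·61 − (-39)²:  R² = (1521 + 2383) / 61 = 64
R = √64 = 8  ⇒  r_B = 8 − 1 = 7

rB=7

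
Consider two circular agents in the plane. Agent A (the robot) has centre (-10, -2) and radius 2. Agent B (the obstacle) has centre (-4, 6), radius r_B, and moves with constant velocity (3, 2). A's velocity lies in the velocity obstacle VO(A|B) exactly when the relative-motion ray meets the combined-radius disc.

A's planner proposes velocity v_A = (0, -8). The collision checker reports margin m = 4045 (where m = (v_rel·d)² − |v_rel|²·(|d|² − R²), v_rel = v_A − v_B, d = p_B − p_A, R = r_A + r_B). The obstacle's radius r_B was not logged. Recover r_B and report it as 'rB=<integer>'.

m = 4045
d = (6, 8);  v_rel = (-3, -10),  |v_rel|² = 109
v_rel×d = (-3)·(8) − (-10)·(6) = 36
since m = R²·109 − 36²:  R² = (1296 + 4045) / 109 = 49
R = √49 = 7  ⇒  r_B = 7 − 2 = 5

rB=5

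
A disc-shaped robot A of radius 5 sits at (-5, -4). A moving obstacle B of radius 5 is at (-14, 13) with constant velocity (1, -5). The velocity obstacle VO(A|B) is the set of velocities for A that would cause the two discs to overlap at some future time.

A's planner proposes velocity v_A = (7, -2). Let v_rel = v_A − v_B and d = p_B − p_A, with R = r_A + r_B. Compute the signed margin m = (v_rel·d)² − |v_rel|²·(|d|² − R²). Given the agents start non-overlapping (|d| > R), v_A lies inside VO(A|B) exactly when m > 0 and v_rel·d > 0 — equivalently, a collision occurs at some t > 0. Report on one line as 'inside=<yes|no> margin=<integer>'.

d = (-9, 17),  |d|² = 370;  R = 5+5 = 10,  c = 370−10² = 270
v_rel = (6, 3),  |v_rel|² = 45;  v_rel·d = (6)·(-9) + (3)·(17) = -3
45·t² + 6·t + 270 = 0  ⇒  m = (-3)² − 45·270 = -12141
m = -12141 < 0,  v_rel·d = -3 < 0  ⇒  outside

inside=no margin=-12141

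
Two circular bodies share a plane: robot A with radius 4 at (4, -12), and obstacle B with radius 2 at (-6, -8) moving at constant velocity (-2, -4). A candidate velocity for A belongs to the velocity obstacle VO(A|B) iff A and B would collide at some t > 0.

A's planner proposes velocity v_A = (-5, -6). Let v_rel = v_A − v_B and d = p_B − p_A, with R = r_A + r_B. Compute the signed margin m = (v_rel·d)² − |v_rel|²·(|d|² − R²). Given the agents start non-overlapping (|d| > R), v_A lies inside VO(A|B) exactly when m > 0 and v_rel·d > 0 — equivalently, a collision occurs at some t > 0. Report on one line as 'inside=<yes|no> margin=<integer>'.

d = (-10, 4),  |d|² = 116;  R = 4+2 = 6,  c = 116−6² = 80
v_rel = (-3, -2),  |v_rel|² = 13;  v_rel·d = (-3)·(-10) + (-2)·(4) = 22
13·t² − 44·t + 80 = 0  ⇒  m = 22² − 13·80 = -556
m = -556 < 0,  v_rel·d = 22 > 0  ⇒  outside

inside=no margin=-556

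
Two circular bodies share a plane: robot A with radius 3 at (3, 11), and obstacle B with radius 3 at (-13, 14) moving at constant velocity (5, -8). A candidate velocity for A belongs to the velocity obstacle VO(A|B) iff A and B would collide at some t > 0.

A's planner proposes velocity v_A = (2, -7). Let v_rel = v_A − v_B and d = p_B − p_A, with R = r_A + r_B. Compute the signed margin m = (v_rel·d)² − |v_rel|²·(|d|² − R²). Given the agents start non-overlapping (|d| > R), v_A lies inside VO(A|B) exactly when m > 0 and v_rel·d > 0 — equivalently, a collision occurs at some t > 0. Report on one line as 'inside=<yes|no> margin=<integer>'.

d = (-16, 3),  |d|² = 265;  R = 3+3 = 6,  c = 265−6² = 229
v_rel = (-3, 1),  |v_rel|² = 10;  v_rel·d = (-3)·(-16) + (1)·(3) = 51
10·t² − 102·t + 229 = 0  ⇒  m = 51² − 10·229 = 311
m = 311 > 0,  v_rel·d = 51 > 0  ⇒  inside

inside=yes margin=311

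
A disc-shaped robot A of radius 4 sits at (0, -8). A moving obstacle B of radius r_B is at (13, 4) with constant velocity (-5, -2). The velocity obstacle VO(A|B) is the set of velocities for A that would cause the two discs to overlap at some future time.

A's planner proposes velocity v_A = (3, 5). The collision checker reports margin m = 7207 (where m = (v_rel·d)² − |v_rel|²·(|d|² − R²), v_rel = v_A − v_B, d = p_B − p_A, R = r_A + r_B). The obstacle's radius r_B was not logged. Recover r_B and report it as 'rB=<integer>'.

m = 7207
d = (13, 12);  v_rel = (8, 7),  |v_rel|² = 113
v_rel×d = (8)·(12) − (7)·(13) = 5
since m = R²·113 − 5²:  R² = (25 + 7207) / 113 = 64
R = √64 = 8  ⇒  r_B = 8 − 4 = 4

rB=4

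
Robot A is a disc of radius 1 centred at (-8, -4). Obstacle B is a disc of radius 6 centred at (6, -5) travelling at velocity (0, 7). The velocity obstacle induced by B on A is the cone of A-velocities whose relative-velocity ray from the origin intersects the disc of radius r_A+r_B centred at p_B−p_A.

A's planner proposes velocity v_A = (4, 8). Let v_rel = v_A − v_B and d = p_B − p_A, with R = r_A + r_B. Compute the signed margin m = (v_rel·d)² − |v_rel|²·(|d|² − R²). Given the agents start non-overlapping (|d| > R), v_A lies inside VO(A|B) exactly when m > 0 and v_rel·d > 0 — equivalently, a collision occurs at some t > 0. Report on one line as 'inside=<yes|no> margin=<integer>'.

d = (14, -1),  |d|² = 197;  R = 1+6 = 7,  c = 197−7² = 148
v_rel = (4, 1),  |v_rel|² = 17;  v_rel·d = (4)·(14) + (1)·(-1) = 55
17·t² − 110·t + 148 = 0  ⇒  m = 55² − 17·148 = 509
m = 509 > 0,  v_rel·d = 55 > 0  ⇒  inside

inside=yes margin=509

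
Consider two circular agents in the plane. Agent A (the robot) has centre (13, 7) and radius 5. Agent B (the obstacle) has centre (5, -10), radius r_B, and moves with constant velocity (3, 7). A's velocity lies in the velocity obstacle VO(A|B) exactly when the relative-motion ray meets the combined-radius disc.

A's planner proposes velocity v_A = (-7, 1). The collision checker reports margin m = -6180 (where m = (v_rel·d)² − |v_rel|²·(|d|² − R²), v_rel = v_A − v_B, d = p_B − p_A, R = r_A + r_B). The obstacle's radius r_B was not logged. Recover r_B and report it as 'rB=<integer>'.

m = -6180
d = (-8, -17);  v_rel = (-10, -6),  |v_rel|² = 136
v_rel×d = (-10)·(-17) − (-6)·(-8) = 122
since m = R²·136 − 122²:  R² = (14884 + -6180) / 136 = 64
R = √64 = 8  ⇒  r_B = 8 − 5 = 3

rB=3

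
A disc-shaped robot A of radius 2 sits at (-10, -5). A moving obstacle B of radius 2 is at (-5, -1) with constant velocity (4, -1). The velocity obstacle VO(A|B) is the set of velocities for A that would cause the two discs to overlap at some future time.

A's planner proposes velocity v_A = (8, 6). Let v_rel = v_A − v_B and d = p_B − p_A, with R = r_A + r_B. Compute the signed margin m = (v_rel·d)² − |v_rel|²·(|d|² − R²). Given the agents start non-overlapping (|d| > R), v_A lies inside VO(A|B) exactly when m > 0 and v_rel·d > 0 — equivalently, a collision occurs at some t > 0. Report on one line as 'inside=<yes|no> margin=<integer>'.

d = (5, 4),  |d|² = 41;  R = 2+2 = 4,  c = 41−4² = 25
v_rel = (4, 7),  |v_rel|² = 65;  v_rel·d = (4)·(5) + (7)·(4) = 48
65·t² − 96·t + 25 = 0  ⇒  m = 48² − 65·25 = 679
m = 679 > 0,  v_rel·d = 48 > 0  ⇒  inside

inside=yes margin=679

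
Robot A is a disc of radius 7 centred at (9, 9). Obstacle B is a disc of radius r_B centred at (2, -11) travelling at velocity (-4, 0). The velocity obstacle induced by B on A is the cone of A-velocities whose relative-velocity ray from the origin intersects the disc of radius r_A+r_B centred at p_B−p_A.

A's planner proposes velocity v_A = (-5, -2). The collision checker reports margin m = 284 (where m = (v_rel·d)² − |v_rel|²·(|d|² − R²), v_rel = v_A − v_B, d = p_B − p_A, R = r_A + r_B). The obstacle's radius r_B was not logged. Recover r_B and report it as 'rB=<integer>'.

m = 284
d = (-7, -20);  v_rel = (-1, -2),  |v_rel|² = 5
v_rel×d = (-1)·(-20) − (-2)·(-7) = 6
since m = R²·5 − 6²:  R² = (36 + 284) / 5 = 64
R = √64 = 8  ⇒  r_B = 8 − 7 = 1

rB=1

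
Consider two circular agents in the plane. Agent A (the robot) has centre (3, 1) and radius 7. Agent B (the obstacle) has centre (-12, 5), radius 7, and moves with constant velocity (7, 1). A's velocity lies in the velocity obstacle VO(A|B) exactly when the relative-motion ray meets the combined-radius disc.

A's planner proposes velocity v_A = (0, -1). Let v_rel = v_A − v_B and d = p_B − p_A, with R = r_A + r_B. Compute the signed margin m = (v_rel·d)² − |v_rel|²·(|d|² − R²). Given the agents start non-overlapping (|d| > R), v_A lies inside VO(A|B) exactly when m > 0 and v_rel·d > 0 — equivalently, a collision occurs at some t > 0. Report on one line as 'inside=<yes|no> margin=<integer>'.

d = (-15, 4),  |d|² = 241;  R = 7+7 = 14,  c = 241−14² = 45
v_rel = (-7, -2),  |v_rel|² = 53;  v_rel·d = (-7)·(-15) + (-2)·(4) = 97
53·t² − 194·t + 45 = 0  ⇒  m = 97² − 53·45 = 7024
m = 7024 > 0,  v_rel·d = 97 > 0  ⇒  inside

inside=yes margin=7024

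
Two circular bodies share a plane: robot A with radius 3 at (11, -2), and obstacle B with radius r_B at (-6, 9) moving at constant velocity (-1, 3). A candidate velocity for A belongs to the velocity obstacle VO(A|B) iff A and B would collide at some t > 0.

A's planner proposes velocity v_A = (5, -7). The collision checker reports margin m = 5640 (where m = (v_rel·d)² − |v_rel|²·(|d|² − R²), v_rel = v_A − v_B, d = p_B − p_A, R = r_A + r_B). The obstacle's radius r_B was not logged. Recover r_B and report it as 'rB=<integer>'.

m = 5640
d = (-17, 11);  v_rel = (6, -10),  |v_rel|² = 136
v_rel×d = (6)·(11) − (-10)·(-17) = -104
since m = R²·136 − (-104)²:  R² = (10816 + 5640) / 136 = 121
R = √121 = 11  ⇒  r_B = 11 − 3 = 8

rB=8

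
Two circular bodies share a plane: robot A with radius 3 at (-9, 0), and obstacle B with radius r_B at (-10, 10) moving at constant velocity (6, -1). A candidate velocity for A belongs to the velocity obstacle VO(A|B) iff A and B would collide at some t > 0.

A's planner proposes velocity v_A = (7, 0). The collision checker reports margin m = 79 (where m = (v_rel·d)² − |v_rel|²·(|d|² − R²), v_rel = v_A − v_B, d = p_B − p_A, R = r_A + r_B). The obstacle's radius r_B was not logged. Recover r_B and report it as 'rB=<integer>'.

m = 79
d = (-1, 10);  v_rel = (1, 1),  |v_rel|² = 2
v_rel×d = (1)·(10) − (1)·(-1) = 11
since m = R²·2 − 11²:  R² = (121 + 79) / 2 = 100
R = √100 = 10  ⇒  r_B = 10 − 3 = 7

rB=7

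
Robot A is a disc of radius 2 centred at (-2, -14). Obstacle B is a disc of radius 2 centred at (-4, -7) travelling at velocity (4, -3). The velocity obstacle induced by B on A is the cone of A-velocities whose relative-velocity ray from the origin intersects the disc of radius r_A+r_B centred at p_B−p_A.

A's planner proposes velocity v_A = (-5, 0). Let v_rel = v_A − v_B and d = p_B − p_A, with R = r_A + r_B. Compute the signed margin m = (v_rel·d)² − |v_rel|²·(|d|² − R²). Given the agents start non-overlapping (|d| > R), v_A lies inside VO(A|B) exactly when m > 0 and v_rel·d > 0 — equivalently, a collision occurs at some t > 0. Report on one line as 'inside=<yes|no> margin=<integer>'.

d = (-2, 7),  |d|² = 53;  R = 2+2 = 4,  c = 53−4² = 37
v_rel = (-9, 3),  |v_rel|² = 90;  v_rel·d = (-9)·(-2) + (3)·(7) = 39
90·t² − 78·t + 37 = 0  ⇒  m = 39² − 90·37 = -1809
m = -1809 < 0,  v_rel·d = 39 > 0  ⇒  outside

inside=no margin=-1809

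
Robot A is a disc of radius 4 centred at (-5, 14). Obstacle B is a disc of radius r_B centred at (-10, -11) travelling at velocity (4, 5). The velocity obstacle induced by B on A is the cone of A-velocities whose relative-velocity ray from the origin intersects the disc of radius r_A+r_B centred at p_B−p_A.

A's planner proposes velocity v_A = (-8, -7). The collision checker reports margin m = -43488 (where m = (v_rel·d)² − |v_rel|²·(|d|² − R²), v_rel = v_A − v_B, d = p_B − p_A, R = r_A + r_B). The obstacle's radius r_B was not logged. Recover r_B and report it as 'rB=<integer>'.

m = -43488
d = (-5, -25);  v_rel = (-12, -12),  |v_rel|² = 288
v_rel×d = (-12)·(-25) − (-12)·(-5) = 240
since m = R²·288 − 240²:  R² = (57600 + -43488) / 288 = 49
R = √49 = 7  ⇒  r_B = 7 − 4 = 3

rB=3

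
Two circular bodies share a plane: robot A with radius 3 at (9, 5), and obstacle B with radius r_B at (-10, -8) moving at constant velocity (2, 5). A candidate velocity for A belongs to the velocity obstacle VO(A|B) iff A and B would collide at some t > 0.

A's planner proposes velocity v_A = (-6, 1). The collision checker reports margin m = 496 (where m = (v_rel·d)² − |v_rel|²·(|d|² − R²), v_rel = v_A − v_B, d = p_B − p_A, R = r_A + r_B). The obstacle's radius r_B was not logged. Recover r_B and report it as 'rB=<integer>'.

m = 496
d = (-19, -13);  v_rel = (-8, -4),  |v_rel|² = 80
v_rel×d = (-8)·(-13) − (-4)·(-19) = 28
since m = R²·80 − 28²:  R² = (784 + 496) / 80 = 16
R = √16 = 4  ⇒  r_B = 4 − 3 = 1

rB=1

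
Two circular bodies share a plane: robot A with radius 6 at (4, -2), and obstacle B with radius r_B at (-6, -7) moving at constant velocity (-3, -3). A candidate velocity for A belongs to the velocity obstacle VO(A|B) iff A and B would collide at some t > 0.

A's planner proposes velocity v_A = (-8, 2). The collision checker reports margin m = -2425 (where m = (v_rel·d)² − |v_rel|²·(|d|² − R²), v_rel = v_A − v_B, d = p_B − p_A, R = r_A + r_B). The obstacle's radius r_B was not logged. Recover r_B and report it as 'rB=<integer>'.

m = -2425
d = (-10, -5);  v_rel = (-5, 5),  |v_rel|² = 50
v_rel×d = (-5)·(-5) − (5)·(-10) = 75
since m = R²·50 − 75²:  R² = (5625 + -2425) / 50 = 64
R = √64 = 8  ⇒  r_B = 8 − 6 = 2

rB=2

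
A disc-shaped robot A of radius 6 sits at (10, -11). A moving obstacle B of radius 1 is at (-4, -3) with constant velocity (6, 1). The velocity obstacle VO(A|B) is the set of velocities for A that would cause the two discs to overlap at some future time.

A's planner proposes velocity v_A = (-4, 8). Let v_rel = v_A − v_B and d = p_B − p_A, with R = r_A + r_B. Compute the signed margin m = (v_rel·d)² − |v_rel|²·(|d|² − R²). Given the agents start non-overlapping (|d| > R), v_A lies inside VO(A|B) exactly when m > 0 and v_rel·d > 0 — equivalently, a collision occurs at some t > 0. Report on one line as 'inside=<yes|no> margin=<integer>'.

d = (-14, 8),  |d|² = 260;  R = 6+1 = 7,  c = 260−7² = 211
v_rel = (-10, 7),  |v_rel|² = 149;  v_rel·d = (-10)·(-14) + (7)·(8) = 196
149·t² − 392·t + 211 = 0  ⇒  m = 196² − 149·211 = 6977
m = 6977 > 0,  v_rel·d = 196 > 0  ⇒  inside

inside=yes margin=6977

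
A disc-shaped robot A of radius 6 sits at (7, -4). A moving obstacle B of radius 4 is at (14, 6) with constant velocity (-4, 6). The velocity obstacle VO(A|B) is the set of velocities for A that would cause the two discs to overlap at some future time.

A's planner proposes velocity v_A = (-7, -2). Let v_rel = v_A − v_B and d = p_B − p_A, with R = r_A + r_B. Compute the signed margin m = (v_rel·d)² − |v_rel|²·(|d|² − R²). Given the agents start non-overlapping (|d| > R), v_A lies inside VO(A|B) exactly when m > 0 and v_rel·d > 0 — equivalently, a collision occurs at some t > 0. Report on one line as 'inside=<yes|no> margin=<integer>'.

d = (7, 10),  |d|² = 149;  R = 6+4 = 10,  c = 149−10² = 49
v_rel = (-3, -8),  |v_rel|² = 73;  v_rel·d = (-3)·(7) + (-8)·(10) = -101
73·t² + 202·t + 49 = 0  ⇒  m = (-101)² − 73·49 = 6624
m = 6624 > 0,  v_rel·d = -101 < 0  ⇒  outside

inside=no margin=6624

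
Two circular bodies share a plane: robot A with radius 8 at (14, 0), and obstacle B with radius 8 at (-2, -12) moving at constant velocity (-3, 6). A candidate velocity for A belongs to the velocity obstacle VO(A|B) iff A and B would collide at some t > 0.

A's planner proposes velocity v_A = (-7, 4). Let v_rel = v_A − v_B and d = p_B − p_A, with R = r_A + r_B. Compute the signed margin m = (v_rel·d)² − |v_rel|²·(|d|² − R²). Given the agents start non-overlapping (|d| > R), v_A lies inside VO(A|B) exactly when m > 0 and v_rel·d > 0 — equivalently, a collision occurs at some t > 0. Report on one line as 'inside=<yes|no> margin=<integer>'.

d = (-16, -12),  |d|² = 400;  R = 8+8 = 16,  c = 400−16² = 144
v_rel = (-4, -2),  |v_rel|² = 20;  v_rel·d = (-4)·(-16) + (-2)·(-12) = 88
20·t² − 176·t + 144 = 0  ⇒  m = 88² − 20·144 = 4864
m = 4864 > 0,  v_rel·d = 88 > 0  ⇒  inside

inside=yes margin=4864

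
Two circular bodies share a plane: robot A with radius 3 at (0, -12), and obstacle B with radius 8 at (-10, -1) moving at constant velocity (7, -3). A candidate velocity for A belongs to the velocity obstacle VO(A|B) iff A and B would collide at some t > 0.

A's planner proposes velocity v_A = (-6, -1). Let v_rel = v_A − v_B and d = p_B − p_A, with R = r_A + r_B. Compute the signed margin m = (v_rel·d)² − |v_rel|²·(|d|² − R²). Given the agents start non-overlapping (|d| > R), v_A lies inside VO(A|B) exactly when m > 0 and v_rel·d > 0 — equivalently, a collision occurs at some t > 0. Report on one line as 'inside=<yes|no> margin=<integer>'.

d = (-10, 11),  |d|² = 221;  R = 3+8 = 11,  c = 221−11² = 100
v_rel = (-13, 2),  |v_rel|² = 173;  v_rel·d = (-13)·(-10) + (2)·(11) = 152
173·t² − 304·t + 100 = 0  ⇒  m = 152² − 173·100 = 5804
m = 5804 > 0,  v_rel·d = 152 > 0  ⇒  inside

inside=yes margin=5804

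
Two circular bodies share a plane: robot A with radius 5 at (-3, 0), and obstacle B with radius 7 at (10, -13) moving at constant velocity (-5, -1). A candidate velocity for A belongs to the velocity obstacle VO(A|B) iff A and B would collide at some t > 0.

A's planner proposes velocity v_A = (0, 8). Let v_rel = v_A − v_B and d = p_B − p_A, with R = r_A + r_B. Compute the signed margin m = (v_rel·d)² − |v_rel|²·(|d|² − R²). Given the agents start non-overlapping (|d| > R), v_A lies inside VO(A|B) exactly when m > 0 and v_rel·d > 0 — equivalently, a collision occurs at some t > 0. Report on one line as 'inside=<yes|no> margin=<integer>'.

d = (13, -13),  |d|² = 338;  R = 5+7 = 12,  c = 338−12² = 194
v_rel = (5, 9),  |v_rel|² = 106;  v_rel·d = (5)·(13) + (9)·(-13) = -52
106·t² + 104·t + 194 = 0  ⇒  m = (-52)² − 106·194 = -17860
m = -17860 < 0,  v_rel·d = -52 < 0  ⇒  outside

inside=no margin=-17860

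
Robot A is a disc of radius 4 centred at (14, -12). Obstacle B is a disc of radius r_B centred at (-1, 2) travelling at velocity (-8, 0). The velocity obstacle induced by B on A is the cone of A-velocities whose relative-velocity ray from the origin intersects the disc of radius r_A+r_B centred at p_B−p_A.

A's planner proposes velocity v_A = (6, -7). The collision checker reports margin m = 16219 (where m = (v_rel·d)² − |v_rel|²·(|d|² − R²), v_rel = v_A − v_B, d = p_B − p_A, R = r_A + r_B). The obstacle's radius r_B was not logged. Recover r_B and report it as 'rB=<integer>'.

m = 16219
d = (-15, 14);  v_rel = (14, -7),  |v_rel|² = 245
v_rel×d = (14)·(14) − (-7)·(-15) = 91
since m = R²·245 − 91²:  R² = (8281 + 16219) / 245 = 100
R = √100 = 10  ⇒  r_B = 10 − 4 = 6

rB=6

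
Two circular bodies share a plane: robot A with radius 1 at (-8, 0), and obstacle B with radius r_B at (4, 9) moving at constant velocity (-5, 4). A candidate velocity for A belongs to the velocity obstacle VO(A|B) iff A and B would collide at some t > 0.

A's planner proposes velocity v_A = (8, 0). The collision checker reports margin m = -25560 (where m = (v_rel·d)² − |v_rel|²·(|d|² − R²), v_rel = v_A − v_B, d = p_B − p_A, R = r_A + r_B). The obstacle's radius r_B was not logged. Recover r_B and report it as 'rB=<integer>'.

m = -25560
d = (12, 9);  v_rel = (13, -4),  |v_rel|² = 185
v_rel×d = (13)·(9) − (-4)·(12) = 165
since m = R²·185 − 165²:  R² = (27225 + -25560) / 185 = 9
R = √9 = 3  ⇒  r_B = 3 − 1 = 2

rB=2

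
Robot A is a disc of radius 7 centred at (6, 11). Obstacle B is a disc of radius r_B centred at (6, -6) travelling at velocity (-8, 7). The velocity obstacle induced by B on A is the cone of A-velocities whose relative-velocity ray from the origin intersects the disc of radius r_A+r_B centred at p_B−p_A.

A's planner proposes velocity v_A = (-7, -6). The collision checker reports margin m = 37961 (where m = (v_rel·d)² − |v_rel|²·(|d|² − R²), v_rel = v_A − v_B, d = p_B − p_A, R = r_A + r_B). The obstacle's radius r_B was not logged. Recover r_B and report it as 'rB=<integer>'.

m = 37961
d = (0, -17);  v_rel = (1, -13),  |v_rel|² = 170
v_rel×d = (1)·(-17) − (-13)·(0) = -17
since m = R²·170 − (-17)²:  R² = (289 + 37961) / 170 = 225
R = √225 = 15  ⇒  r_B = 15 − 7 = 8

rB=8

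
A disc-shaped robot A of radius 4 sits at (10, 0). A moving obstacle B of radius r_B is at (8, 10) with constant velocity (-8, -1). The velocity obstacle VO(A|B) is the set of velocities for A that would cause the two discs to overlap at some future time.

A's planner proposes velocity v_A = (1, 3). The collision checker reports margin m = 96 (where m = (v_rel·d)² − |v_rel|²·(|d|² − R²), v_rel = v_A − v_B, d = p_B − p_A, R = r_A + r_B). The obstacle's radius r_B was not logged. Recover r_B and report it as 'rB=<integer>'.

m = 96
d = (-2, 10);  v_rel = (9, 4),  |v_rel|² = 97
v_rel×d = (9)·(10) − (4)·(-2) = 98
since m = R²·97 − 98²:  R² = (9604 + 96) / 97 = 100
R = √100 = 10  ⇒  r_B = 10 − 4 = 6

rB=6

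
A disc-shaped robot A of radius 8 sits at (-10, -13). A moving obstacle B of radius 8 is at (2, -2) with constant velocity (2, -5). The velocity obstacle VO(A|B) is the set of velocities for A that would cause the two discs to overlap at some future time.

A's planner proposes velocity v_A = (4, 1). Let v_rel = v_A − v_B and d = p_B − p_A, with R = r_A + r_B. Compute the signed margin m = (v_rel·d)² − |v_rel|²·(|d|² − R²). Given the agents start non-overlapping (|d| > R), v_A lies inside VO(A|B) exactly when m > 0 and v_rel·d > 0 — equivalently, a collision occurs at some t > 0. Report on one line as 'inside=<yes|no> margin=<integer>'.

d = (12, 11),  |d|² = 265;  R = 8+8 = 16,  c = 265−16² = 9
v_rel = (2, 6),  |v_rel|² = 40;  v_rel·d = (2)·(12) + (6)·(11) = 90
40·t² − 180·t + 9 = 0  ⇒  m = 90² − 40·9 = 7740
m = 7740 > 0,  v_rel·d = 90 > 0  ⇒  inside

inside=yes margin=7740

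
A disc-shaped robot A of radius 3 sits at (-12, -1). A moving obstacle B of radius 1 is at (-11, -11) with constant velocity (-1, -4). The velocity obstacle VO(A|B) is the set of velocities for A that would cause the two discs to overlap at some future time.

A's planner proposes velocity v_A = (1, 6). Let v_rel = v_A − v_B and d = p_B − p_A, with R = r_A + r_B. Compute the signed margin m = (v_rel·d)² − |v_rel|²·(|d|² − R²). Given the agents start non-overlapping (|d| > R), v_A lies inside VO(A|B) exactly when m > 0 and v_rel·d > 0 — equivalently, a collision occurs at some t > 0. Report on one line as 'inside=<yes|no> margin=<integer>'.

d = (1, -10),  |d|² = 101;  R = 3+1 = 4,  c = 101−4² = 85
v_rel = (2, 10),  |v_rel|² = 104;  v_rel·d = (2)·(1) + (10)·(-10) = -98
104·t² + 196·t + 85 = 0  ⇒  m = (-98)² − 104·85 = 764
m = 764 > 0,  v_rel·d = -98 < 0  ⇒  outside

inside=no margin=764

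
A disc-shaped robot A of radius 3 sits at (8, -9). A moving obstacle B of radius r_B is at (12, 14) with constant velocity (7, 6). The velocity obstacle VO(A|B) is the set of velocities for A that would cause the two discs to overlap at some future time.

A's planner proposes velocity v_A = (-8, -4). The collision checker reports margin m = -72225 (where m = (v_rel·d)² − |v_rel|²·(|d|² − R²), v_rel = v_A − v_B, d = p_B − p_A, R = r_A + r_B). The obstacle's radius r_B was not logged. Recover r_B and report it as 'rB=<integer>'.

m = -72225
d = (4, 23);  v_rel = (-15, -10),  |v_rel|² = 325
v_rel×d = (-15)·(23) − (-10)·(4) = -305
since m = R²·325 − (-305)²:  R² = (93025 + -72225) / 325 = 64
R = √64 = 8  ⇒  r_B = 8 − 3 = 5

rB=5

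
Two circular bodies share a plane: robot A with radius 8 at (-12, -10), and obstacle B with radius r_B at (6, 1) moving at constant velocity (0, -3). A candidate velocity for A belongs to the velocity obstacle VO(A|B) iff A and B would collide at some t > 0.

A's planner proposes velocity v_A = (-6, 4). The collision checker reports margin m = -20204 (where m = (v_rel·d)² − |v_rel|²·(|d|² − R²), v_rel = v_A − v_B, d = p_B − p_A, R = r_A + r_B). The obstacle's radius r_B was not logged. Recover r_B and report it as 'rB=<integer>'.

m = -20204
d = (18, 11);  v_rel = (-6, 7),  |v_rel|² = 85
v_rel×d = (-6)·(11) − (7)·(18) = -192
since m = R²·85 − (-192)²:  R² = (36864 + -20204) / 85 = 196
R = √196 = 14  ⇒  r_B = 14 − 8 = 6

rB=6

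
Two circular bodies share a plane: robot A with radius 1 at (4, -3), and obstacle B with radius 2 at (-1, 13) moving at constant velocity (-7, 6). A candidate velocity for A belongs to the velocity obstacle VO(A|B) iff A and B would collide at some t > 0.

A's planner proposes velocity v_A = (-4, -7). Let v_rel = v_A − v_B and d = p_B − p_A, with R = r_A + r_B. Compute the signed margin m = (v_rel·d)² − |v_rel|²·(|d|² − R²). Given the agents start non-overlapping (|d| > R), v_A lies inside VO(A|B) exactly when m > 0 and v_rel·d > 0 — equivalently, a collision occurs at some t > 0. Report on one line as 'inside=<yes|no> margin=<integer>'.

d = (-5, 16),  |d|² = 281;  R = 1+2 = 3,  c = 281−3² = 272
v_rel = (3, -13),  |v_rel|² = 178;  v_rel·d = (3)·(-5) + (-13)·(16) = -223
178·t² + 446·t + 272 = 0  ⇒  m = (-223)² − 178·272 = 1313
m = 1313 > 0,  v_rel·d = -223 < 0  ⇒  outside

inside=no margin=1313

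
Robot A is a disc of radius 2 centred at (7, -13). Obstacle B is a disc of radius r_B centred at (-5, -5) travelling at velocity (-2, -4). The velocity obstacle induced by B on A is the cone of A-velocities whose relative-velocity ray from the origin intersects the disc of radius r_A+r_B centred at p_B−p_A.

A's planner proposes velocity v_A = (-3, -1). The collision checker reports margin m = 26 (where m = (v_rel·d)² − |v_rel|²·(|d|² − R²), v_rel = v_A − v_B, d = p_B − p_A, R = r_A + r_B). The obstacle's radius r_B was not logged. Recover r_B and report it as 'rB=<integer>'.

m = 26
d = (-12, 8);  v_rel = (-1, 3),  |v_rel|² = 10
v_rel×d = (-1)·(8) − (3)·(-12) = 28
since m = R²·10 − 28²:  R² = (784 + 26) / 10 = 81
R = √81 = 9  ⇒  r_B = 9 − 2 = 7

rB=7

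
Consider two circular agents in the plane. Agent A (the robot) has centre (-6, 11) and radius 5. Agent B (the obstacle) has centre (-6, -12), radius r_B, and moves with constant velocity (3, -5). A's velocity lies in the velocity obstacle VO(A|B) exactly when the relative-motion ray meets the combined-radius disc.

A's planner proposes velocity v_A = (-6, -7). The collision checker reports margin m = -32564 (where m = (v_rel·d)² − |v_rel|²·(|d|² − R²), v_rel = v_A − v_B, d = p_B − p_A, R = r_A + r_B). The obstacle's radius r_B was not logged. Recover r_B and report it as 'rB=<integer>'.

m = -32564
d = (0, -23);  v_rel = (-9, -2),  |v_rel|² = 85
v_rel×d = (-9)·(-23) − (-2)·(0) = 207
since m = R²·85 − 207²:  R² = (42849 + -32564) / 85 = 121
R = √121 = 11  ⇒  r_B = 11 − 5 = 6

rB=6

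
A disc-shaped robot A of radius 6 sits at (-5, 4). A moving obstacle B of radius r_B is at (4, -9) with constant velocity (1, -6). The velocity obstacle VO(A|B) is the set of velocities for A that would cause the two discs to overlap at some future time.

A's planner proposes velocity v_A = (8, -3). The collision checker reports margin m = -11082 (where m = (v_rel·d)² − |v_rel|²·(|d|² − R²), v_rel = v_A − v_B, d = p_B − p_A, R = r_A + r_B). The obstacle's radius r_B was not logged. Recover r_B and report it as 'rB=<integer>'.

m = -11082
d = (9, -13);  v_rel = (7, 3),  |v_rel|² = 58
v_rel×d = (7)·(-13) − (3)·(9) = -118
since m = R²·58 − (-118)²:  R² = (13924 + -11082) / 58 = 49
R = √49 = 7  ⇒  r_B = 7 − 6 = 1

rB=1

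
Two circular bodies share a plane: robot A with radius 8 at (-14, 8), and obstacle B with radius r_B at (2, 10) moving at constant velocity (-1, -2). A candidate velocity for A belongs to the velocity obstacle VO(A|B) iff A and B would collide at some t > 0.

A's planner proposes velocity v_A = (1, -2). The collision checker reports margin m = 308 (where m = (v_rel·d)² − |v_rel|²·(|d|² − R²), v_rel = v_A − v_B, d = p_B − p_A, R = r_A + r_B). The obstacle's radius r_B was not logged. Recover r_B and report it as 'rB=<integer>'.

m = 308
d = (16, 2);  v_rel = (2, 0),  |v_rel|² = 4
v_rel×d = (2)·(2) − (0)·(16) = 4
since m = R²·4 − 4²:  R² = (16 + 308) / 4 = 81
R = √81 = 9  ⇒  r_B = 9 − 8 = 1

rB=1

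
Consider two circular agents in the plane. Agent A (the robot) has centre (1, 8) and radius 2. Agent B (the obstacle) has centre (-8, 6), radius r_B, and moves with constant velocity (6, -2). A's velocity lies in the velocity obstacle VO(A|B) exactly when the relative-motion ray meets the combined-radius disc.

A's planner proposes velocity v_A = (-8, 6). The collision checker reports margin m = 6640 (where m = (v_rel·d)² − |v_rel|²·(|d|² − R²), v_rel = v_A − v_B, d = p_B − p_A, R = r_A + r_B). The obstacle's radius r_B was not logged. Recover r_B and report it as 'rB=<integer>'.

m = 6640
d = (-9, -2);  v_rel = (-14, 8),  |v_rel|² = 260
v_rel×d = (-14)·(-2) − (8)·(-9) = 100
since m = R²·260 − 100²:  R² = (10000 + 6640) / 260 = 64
R = √64 = 8  ⇒  r_B = 8 − 2 = 6

rB=6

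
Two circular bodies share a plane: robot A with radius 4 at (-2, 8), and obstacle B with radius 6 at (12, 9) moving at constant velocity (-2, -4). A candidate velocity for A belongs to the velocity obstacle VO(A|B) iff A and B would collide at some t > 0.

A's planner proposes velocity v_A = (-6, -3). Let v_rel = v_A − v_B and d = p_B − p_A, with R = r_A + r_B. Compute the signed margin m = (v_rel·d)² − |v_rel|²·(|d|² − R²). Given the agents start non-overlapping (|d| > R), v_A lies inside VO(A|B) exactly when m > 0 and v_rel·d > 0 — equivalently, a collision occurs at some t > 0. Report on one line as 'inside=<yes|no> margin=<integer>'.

d = (14, 1),  |d|² = 197;  R = 4+6 = 10,  c = 197−10² = 97
v_rel = (-4, 1),  |v_rel|² = 17;  v_rel·d = (-4)·(14) + (1)·(1) = -55
17·t² + 110·t + 97 = 0  ⇒  m = (-55)² − 17·97 = 1376
m = 1376 > 0,  v_rel·d = -55 < 0  ⇒  outside

inside=no margin=1376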